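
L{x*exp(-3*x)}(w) (w + 3)^(-2)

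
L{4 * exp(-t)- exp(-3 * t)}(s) 4/(s + 1) - 1/(s + 3)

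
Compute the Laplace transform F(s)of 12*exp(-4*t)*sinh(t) 12/((s + 4)^2-1)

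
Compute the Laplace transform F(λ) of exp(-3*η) 1/(λ + 3) 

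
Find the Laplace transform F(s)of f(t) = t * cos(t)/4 (s^2 - 1)/(4 * (s^2 + 1)^2)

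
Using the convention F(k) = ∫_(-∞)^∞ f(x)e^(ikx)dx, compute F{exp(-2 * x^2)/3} sqrt(2) * sqrt(pi) * exp(-k^2/8)/6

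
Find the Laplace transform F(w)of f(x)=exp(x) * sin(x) 1/((w - 1)^2 + 1)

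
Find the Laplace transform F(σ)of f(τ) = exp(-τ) 1/(σ + 1)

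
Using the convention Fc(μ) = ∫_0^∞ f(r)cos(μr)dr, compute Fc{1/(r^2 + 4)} pi * exp(-2 * μ)/4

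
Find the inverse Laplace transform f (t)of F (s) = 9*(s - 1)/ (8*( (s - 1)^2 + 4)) 9*exp (t)*cos (2*t)/8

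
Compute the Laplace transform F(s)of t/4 1/(4*s^2)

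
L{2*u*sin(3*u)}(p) 12*p/(p^2 + 9)^2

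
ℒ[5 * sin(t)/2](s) 5/(2 * (s^2+1))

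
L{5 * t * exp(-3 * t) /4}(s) 5/(4 * (s + 3) ^2) 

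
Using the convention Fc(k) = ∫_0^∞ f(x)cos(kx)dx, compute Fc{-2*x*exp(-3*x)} 2*(k^2 - 9)/(k^2 + 9)^2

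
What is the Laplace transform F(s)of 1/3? 1/(3 * s)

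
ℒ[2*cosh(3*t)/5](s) 2*s/(5*(s^2 - 9))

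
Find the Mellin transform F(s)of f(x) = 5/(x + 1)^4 5 * gamma(s) * gamma(4 - s)/6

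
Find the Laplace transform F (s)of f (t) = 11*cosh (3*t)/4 11*s/ (4*(s^2 - 9))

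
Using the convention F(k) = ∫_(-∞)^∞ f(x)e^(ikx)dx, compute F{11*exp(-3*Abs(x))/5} 66/(5*(k^2 + 9))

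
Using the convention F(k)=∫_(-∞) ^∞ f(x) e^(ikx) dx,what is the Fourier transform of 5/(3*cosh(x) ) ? 5*pi/(3*cosh(pi*k/2) ) 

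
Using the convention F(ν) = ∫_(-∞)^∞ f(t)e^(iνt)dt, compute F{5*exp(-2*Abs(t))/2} 10/(ν^2+4)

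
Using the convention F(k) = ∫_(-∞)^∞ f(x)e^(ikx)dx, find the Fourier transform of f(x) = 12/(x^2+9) 4 * pi * exp(-3 * Abs(k))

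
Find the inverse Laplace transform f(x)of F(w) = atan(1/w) sin(x)/x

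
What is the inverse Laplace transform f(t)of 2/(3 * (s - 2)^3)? t^2 * exp(2 * t)/3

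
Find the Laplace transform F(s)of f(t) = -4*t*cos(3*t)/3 4*(9 - s^2)/(3*(s^2 + 9)^2)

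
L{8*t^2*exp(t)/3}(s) 16/(3*(s - 1)^3)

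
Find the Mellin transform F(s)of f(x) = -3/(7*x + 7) -3*pi*csc(pi*s)/7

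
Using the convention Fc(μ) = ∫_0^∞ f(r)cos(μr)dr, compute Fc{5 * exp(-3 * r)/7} 15/(7 * (μ^2+9))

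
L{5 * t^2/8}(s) 5/(4 * s^3)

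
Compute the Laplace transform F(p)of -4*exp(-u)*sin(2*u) -8/((p + 1)^2 + 4)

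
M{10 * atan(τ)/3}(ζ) -5 * pi * sec(pi * ζ/2)/(3 * ζ)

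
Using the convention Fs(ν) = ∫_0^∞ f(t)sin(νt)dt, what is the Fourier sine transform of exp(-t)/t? atan(ν)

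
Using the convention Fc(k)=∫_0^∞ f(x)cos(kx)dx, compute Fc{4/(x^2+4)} pi * exp(-2 * k)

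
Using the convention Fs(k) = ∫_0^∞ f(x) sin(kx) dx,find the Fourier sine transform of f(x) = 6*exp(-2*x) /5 6*k/(5*(k^2 + 4) ) 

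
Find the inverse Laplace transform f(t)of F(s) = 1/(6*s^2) t/6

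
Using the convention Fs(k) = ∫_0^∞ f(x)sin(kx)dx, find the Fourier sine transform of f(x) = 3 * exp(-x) 3 * k/(k^2 + 1)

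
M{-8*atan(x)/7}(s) 4*pi*sec(pi*s/2)/(7*s)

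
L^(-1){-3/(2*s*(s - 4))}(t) -3*exp(2*t)*sinh(2*t)/4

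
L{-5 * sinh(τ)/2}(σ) -5/(2 * σ^2 - 2)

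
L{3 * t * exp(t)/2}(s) 3/(2 * (s - 1)^2)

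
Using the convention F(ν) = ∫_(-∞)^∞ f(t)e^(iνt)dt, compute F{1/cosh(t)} pi/cosh(pi*ν/2)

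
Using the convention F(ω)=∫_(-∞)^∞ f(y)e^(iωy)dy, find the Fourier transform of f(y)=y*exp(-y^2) I*sqrt(pi)*ω*exp(-ω^2/4)/2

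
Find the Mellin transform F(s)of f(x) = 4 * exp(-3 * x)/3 4 * gamma(s)/(3 * 3^s)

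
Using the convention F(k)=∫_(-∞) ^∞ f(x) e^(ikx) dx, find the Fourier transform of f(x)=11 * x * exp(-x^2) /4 11 * I * sqrt(pi) * k * exp(-k^2/4) /8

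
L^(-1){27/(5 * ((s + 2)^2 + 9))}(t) 9 * exp(-2 * t) * sin(3 * t)/5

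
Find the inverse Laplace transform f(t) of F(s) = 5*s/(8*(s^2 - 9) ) 5*cosh(3*t) /8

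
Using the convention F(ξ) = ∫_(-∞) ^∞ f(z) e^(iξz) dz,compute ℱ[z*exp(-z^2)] I*sqrt(pi)*ξ*exp(-ξ^2/4) /2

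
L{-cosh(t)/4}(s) -s/(4*s^2 - 4)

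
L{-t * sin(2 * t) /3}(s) -4 * s/(3 * (s^2 + 4) ^2) 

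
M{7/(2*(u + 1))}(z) 7*pi*csc(pi*z)/2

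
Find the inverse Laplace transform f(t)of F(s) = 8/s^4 4 * t^3/3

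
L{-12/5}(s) -12/(5*s)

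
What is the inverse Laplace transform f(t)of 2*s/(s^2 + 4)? 2*cos(2*t)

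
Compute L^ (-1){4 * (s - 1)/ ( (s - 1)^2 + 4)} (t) 4 * exp (t) * cos (2 * t)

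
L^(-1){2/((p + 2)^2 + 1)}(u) 2*exp(-2*u)*sin(u)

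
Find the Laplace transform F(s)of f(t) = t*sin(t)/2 s/(s^2 + 1)^2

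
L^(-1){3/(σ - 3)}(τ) 3 * exp(3 * τ)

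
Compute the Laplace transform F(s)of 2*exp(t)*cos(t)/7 2*(s - 1)/(7*((s - 1)^2 + 1))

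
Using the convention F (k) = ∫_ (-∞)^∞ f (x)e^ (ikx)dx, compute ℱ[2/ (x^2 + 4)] pi * exp (-2 * Abs (k))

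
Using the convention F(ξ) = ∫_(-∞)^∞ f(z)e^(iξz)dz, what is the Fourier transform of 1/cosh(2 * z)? pi/(2 * cosh(pi * ξ/4))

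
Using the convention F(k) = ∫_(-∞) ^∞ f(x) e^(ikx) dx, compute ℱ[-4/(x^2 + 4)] -2*pi*exp(-2*Abs(k) ) 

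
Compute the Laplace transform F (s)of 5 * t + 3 5/s^2 + 3/s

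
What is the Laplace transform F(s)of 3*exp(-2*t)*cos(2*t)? 3*(s + 2)/((s + 2)^2 + 4)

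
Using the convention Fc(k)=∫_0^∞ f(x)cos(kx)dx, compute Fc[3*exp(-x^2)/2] 3*sqrt(pi)*exp(-k^2/4)/4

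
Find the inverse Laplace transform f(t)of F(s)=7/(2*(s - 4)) 7*exp(4*t)/2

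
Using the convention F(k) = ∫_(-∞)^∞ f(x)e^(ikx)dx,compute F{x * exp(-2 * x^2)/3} sqrt(2) * I * sqrt(pi) * k * exp(-k^2/8)/24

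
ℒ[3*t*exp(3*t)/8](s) 3/(8*(s - 3)^2)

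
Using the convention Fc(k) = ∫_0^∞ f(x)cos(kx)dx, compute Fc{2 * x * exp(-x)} 2 * (1 - k^2)/(k^2 + 1)^2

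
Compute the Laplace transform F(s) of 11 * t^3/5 66/(5 * s^4) 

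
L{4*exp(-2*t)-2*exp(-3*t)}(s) 4/(s+2)-2/(s+3)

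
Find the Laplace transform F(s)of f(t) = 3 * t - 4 3/s^2-4/s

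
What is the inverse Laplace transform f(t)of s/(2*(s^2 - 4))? cosh(2*t)/2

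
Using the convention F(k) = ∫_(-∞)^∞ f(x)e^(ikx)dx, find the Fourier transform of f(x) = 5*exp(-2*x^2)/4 5*sqrt(2)*sqrt(pi)*exp(-k^2/8)/8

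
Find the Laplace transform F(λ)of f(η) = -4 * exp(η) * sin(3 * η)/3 -4/((λ - 1)^2+9)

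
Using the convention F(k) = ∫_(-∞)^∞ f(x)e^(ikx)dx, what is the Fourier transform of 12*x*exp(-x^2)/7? 6*I*sqrt(pi)*k*exp(-k^2/4)/7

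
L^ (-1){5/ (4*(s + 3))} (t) 5*exp (-3*t)/4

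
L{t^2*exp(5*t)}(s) 2/(s - 5)^3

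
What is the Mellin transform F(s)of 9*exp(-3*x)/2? 3^(2 - s)*gamma(s)/2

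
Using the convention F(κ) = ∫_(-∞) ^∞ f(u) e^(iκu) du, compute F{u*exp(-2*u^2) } sqrt(2)*I*sqrt(pi)*κ*exp(-κ^2/8) /8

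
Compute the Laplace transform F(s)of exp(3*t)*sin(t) 1/((s - 3)^2 + 1)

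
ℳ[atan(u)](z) -pi*sec(pi*z/2)/(2*z)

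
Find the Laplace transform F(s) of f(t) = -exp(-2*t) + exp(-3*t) 1/(s + 3) - 1/(s + 2) 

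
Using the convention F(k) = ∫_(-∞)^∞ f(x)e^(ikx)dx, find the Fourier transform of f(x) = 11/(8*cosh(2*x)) 11*pi/(16*cosh(pi*k/4))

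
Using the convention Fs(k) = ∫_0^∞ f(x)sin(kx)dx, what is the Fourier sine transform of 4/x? 2 * pi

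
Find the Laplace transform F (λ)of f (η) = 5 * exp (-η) 5/ (λ + 1)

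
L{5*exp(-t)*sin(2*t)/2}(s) 5/((s + 1)^2 + 4)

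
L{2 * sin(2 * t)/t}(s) 2 * atan(2/s)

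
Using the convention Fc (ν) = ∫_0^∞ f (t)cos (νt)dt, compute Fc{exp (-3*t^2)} sqrt (3)*sqrt (pi)*exp (-ν^2/12)/6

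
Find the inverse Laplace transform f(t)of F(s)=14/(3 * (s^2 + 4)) 7 * sin(2 * t)/3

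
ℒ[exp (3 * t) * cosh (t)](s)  (s - 3)/ ( (s - 3)^2 - 1)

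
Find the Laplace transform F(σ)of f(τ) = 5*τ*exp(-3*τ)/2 5/(2*(σ + 3)^2)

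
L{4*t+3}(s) 3/s+4/s^2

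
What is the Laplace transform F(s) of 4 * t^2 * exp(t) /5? 8/(5 * (s - 1) ^3) 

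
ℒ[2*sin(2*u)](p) 4/(p^2+4)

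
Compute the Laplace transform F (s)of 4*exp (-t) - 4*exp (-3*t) 4/ (s + 1) - 4/ (s + 3)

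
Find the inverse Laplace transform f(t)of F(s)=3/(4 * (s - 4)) 3 * exp(4 * t)/4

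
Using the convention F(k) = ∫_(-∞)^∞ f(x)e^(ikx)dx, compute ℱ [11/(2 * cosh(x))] 11 * pi/(2 * cosh(pi * k/2))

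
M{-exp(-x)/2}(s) -gamma(s)/2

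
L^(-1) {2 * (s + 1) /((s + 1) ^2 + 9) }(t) 2 * exp(-t) * cos(3 * t) 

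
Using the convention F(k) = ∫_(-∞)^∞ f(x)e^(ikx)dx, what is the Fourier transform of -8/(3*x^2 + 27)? -8*pi*exp(-3*Abs(k))/9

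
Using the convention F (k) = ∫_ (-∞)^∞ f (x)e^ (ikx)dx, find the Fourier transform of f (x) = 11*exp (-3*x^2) 11*sqrt (3)*sqrt (pi)*exp (-k^2/12)/3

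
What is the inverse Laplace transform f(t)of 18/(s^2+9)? 6 * sin(3 * t)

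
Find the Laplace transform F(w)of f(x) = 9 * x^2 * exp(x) 18/(w - 1)^3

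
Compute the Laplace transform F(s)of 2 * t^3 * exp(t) 12/(s - 1)^4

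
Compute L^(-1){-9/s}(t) -9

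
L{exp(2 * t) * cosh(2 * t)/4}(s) (s - 2)/(4 * s * (s - 4))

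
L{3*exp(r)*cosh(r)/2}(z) 3*(z - 1)/(2*z*(z - 2))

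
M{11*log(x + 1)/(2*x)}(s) -11*pi*csc(pi*s)/(2*s - 2)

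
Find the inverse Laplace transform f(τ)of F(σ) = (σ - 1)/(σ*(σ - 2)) exp(τ)*cosh(τ)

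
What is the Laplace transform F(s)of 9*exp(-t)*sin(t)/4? 9/(4*((s + 1)^2 + 1))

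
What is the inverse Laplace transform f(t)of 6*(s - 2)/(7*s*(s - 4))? 6*exp(2*t)*cosh(2*t)/7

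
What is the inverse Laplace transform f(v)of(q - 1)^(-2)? v * exp(v)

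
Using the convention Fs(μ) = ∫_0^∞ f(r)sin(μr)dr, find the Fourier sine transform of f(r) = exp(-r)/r atan(μ)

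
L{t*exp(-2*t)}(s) (s + 2)^(-2)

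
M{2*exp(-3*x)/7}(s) 2*gamma(s)/(7*3^s)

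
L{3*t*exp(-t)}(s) 3/(s + 1)^2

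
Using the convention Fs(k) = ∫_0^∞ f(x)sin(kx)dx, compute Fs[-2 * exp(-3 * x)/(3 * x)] -2 * atan(k/3)/3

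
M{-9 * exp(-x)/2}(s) -9 * gamma(s)/2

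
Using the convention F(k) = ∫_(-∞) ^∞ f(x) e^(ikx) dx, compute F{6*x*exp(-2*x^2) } 3*sqrt(2)*I*sqrt(pi)*k*exp(-k^2/8) /4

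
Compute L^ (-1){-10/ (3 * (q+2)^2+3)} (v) -10 * exp (-2 * v) * sin (v)/3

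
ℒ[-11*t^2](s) -22/s^3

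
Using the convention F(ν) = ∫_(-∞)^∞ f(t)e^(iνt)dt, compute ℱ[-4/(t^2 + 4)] -2 * pi * exp(-2 * Abs(ν))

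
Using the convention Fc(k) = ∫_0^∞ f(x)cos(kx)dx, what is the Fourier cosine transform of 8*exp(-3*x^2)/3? 4*sqrt(3)*sqrt(pi)*exp(-k^2/12)/9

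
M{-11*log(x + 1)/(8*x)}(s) 11*pi*csc(pi*s)/(8*(s - 1))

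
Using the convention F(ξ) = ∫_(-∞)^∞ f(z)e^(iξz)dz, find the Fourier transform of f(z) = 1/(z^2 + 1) pi*exp(-Abs(ξ))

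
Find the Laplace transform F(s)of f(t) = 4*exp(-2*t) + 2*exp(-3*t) 4/(s + 2) + 2/(s + 3)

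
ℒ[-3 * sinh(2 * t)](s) -6/(s^2 - 4)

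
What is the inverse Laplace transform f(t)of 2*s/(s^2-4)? 2*cosh(2*t)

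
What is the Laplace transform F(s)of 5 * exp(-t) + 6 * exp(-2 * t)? 6/(s + 2) + 5/(s + 1)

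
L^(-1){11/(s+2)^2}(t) 11 * t * exp(-2 * t)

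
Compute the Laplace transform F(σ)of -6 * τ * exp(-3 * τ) -6/(σ+3)^2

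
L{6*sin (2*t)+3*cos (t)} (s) 12/ (s^2+4)+3*s/ (s^2+1)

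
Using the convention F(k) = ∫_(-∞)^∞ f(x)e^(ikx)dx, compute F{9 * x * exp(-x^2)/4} 9 * I * sqrt(pi) * k * exp(-k^2/4)/8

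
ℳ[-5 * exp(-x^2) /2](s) -5 * gamma(s/2) /4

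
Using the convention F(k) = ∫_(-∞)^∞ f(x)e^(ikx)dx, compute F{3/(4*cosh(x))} 3*pi/(4*cosh(pi*k/2))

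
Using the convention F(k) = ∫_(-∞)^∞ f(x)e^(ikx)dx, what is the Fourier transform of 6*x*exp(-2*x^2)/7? 3*sqrt(2)*I*sqrt(pi)*k*exp(-k^2/8)/28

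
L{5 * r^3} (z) 30/z^4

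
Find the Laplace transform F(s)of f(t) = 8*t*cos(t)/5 8*(s^2-1)/(5*(s^2 + 1)^2)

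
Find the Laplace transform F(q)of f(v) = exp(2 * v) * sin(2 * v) 2/((q - 2)^2 + 4)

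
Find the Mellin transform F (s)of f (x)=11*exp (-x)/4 11*gamma (s)/4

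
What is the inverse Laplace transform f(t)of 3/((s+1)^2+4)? 3*exp(-t)*sin(2*t)/2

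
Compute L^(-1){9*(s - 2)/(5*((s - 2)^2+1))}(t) 9*exp(2*t)*cos(t)/5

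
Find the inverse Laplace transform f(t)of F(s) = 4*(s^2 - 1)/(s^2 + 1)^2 4*t*cos(t)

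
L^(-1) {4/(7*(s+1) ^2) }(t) 4*t*exp(-t) /7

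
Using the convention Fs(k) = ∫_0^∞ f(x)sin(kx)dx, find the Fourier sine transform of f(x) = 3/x 3*pi/2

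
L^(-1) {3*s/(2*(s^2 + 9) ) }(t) 3*cos(3*t) /2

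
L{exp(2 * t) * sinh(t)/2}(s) 1/(2 * ((s - 2)^2 - 1))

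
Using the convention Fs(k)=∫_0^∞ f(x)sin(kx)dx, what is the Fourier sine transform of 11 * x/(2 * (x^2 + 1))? 11 * pi * exp(-k)/4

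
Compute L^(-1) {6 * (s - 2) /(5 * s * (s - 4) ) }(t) 6 * exp(2 * t) * cosh(2 * t) /5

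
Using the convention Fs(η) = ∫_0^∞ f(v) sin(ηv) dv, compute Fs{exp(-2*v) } η/(η^2 + 4) 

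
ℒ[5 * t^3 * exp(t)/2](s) 15/(s - 1)^4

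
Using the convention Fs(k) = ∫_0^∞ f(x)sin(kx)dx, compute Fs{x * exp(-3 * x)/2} 3 * k/(k^2 + 9)^2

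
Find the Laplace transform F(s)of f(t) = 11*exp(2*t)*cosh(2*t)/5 11*(s - 2)/(5*s*(s - 4))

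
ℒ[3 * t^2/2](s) 3/s^3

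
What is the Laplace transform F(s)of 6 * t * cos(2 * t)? 6 * (s^2 - 4)/(s^2 + 4)^2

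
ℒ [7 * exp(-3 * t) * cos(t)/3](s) 7 * (s + 3)/(3 * ((s + 3)^2 + 1))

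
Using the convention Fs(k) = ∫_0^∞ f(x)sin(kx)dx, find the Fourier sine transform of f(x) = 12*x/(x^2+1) 6*pi*exp(-k)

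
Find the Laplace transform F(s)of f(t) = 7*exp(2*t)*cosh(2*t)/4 7*(s - 2)/(4*s*(s - 4))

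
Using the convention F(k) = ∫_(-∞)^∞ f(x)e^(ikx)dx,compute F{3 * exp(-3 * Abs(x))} 18/(k^2+9)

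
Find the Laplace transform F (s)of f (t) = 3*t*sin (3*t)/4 9*s/ (2*(s^2 + 9)^2)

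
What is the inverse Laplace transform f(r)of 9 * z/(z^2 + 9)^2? 3 * r * sin(3 * r)/2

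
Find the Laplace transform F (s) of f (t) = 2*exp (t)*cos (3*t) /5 2*(s - 1) / (5*( (s - 1) ^2 + 9) ) 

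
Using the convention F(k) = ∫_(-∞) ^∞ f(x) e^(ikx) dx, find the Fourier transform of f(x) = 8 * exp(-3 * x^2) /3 8 * sqrt(3) * sqrt(pi) * exp(-k^2/12) /9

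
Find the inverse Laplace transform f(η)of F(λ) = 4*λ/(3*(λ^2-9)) 4*cosh(3*η)/3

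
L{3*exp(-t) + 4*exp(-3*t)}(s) 4/(s + 3) + 3/(s + 1)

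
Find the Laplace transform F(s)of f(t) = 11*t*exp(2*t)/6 11/(6*(s - 2)^2)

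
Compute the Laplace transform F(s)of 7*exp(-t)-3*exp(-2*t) 7/(s + 1)-3/(s + 2)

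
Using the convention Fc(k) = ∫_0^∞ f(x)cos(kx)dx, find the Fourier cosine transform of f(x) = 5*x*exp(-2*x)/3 5*(4 - k^2)/(3*(k^2 + 4)^2)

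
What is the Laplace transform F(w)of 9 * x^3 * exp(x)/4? 27/(2 * (w - 1)^4)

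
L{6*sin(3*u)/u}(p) 6*atan(3/p)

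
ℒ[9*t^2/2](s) 9/s^3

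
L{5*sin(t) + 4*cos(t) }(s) 5/(s^2 + 1) + 4*s/(s^2 + 1) 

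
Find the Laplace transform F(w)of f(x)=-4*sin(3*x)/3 -4/(w^2 + 9)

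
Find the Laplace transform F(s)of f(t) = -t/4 -1/(4*s^2)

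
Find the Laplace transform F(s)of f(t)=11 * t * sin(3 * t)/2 33 * s/(s^2 + 9)^2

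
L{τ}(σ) σ^(-2)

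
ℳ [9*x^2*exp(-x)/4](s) 9*gamma(s + 2)/4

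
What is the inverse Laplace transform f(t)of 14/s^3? 7*t^2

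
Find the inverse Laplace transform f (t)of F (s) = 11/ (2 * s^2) 11 * t/2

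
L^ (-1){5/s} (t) 5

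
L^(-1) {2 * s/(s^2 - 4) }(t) 2 * cosh(2 * t) 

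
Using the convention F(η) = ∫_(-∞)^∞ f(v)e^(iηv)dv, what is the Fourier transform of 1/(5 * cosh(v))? pi/(5 * cosh(pi * η/2))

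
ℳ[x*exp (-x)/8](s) gamma (s+1)/8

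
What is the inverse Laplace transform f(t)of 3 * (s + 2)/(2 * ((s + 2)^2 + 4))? 3 * exp(-2 * t) * cos(2 * t)/2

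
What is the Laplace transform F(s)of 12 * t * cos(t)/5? 12 * (s^2-1)/(5 * (s^2 + 1)^2)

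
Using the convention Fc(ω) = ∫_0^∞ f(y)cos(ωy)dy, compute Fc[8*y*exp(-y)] 8*(1 - ω^2)/(ω^2 + 1)^2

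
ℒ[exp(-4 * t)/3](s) 1/(3 * (s + 4))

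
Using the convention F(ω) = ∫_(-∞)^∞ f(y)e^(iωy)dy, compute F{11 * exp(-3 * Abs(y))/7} 66/(7 * (ω^2 + 9))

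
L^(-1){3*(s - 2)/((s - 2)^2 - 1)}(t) 3*exp(2*t)*cosh(t)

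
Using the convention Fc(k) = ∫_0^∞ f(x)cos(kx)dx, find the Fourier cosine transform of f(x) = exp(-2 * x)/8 1/(4 * (k^2 + 4))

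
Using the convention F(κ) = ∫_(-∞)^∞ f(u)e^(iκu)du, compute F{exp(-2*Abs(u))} 4/(κ^2+4)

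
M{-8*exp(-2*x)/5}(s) -2^(3 - s)*gamma(s)/5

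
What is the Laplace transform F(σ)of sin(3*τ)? 3/(σ^2 + 9)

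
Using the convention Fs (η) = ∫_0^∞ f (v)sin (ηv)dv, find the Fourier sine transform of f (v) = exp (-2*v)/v atan (η/2)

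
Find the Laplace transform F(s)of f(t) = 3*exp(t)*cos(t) 3*(s - 1)/((s - 1)^2 + 1)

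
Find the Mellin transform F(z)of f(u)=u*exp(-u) gamma(z + 1)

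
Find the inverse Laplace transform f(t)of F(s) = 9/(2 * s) 9/2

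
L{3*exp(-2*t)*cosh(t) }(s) 3*(s + 2) /((s + 2) ^2 - 1) 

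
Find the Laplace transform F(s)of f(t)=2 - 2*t 2/s - 2/s^2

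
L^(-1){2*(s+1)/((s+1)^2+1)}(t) 2*exp(-t)*cos(t)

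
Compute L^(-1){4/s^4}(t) 2*t^3/3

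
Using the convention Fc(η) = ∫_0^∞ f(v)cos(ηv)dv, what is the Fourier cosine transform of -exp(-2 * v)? -2/(η^2 + 4)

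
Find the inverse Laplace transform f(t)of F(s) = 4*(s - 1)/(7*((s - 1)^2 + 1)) 4*exp(t)*cos(t)/7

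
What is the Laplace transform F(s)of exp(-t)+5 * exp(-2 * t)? 5/(s+2)+1/(s+1)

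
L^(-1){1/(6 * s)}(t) 1/6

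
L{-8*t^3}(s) -48/s^4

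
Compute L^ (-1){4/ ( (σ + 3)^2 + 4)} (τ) 2 * exp (-3 * τ) * sin (2 * τ)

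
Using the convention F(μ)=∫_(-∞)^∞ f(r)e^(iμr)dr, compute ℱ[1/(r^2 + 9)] pi*exp(-3*Abs(μ))/3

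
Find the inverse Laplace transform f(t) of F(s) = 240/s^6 2*t^5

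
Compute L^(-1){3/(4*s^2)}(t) 3*t/4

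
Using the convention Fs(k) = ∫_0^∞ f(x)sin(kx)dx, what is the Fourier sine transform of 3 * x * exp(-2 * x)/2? 6 * k/(k^2 + 4)^2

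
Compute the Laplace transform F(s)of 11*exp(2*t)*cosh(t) 11*(s - 2)/((s - 2)^2 - 1)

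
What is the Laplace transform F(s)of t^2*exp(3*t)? 2/(s - 3)^3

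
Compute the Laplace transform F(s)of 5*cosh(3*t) 5*s/(s^2 - 9)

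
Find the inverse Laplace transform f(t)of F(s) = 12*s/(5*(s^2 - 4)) 12*cosh(2*t)/5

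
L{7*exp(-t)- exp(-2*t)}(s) 7/(s + 1) - 1/(s + 2)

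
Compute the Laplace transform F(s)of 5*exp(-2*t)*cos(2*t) 5*(s + 2)/((s + 2)^2 + 4)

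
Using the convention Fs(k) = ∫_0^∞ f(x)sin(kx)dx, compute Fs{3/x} 3*pi/2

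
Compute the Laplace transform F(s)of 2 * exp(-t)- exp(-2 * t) 2/(s + 1) - 1/(s + 2)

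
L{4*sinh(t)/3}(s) 4/(3*(s^2 - 1))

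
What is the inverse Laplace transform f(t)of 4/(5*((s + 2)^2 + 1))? 4*exp(-2*t)*sin(t)/5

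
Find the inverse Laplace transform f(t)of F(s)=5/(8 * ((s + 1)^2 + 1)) 5 * exp(-t) * sin(t)/8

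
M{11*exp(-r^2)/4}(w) 11*gamma(w/2)/8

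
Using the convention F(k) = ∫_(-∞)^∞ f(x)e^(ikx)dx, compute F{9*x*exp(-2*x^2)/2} 9*sqrt(2)*I*sqrt(pi)*k*exp(-k^2/8)/16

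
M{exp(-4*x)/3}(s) gamma(s)/(3*4^s)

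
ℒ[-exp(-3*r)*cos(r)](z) (-z - 3) /((z+3) ^2+1) 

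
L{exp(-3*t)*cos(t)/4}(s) (s + 3)/(4*((s + 3)^2 + 1))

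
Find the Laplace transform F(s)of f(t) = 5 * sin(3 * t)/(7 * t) 5 * atan(3/s)/7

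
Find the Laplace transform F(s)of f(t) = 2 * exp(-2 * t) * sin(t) 2/((s + 2)^2 + 1)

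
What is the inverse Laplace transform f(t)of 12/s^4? 2 * t^3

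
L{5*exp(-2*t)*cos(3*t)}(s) 5*(s + 2)/((s + 2)^2 + 9)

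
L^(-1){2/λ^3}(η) η^2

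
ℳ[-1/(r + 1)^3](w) -pi * (w - 2) * (w - 1)/(2 * sin(pi * w))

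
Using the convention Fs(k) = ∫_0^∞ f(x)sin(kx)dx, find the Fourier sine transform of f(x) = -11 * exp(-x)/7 -11 * k/(7 * k^2 + 7)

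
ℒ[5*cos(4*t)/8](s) 5*s/(8*(s^2 + 16))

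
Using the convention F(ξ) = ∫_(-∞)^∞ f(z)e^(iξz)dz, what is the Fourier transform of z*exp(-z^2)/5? I*sqrt(pi)*ξ*exp(-ξ^2/4)/10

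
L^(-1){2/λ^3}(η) η^2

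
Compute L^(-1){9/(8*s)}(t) 9/8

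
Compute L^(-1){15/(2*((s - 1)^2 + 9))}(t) 5*exp(t)*sin(3*t)/2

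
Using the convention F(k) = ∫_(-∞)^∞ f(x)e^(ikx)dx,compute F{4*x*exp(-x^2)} 2*I*sqrt(pi)*k*exp(-k^2/4)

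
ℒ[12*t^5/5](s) 288/s^6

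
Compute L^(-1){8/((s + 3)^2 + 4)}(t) 4*exp(-3*t)*sin(2*t)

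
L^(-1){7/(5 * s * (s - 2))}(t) 7 * exp(t) * sinh(t)/5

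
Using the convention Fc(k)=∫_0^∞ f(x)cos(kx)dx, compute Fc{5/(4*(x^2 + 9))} 5*pi*exp(-3*k)/24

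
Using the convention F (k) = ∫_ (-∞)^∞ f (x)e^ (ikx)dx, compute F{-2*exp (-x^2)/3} -2*sqrt (pi)*exp (-k^2/4)/3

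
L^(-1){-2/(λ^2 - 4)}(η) -sinh(2*η)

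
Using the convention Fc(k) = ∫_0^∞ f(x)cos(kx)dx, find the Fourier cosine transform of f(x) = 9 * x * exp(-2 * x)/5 9 * (4 - k^2)/(5 * (k^2 + 4)^2)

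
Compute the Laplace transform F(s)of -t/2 -1/(2*s^2)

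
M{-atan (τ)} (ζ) pi * sec (pi * ζ/2)/ (2 * ζ)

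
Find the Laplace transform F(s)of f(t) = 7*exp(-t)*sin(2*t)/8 7/(4*((s + 1)^2 + 4))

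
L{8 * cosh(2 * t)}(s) 8 * s/(s^2 - 4)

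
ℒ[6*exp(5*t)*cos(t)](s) 6*(s - 5)/((s - 5)^2 + 1)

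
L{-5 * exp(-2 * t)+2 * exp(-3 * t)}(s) 2/(s+3)-5/(s+2)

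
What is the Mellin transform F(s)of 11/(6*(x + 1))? 11*pi*csc(pi*s)/6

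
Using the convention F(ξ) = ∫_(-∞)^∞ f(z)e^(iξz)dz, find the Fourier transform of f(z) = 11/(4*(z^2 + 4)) 11*pi*exp(-2*Abs(ξ))/8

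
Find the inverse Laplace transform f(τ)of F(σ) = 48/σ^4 8*τ^3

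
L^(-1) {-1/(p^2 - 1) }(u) -sinh(u) 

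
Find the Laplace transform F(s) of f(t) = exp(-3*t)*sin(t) 1/((s + 3) ^2 + 1) 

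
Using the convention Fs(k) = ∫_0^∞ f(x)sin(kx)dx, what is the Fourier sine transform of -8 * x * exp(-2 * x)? -32 * k/(k^2+4)^2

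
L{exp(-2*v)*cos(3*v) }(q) (q + 2) /((q + 2) ^2 + 9) 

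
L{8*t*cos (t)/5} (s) 8*(s^2 - 1)/ (5*(s^2 + 1)^2)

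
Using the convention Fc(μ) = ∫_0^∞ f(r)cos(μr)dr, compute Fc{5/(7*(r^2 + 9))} 5*pi*exp(-3*μ)/42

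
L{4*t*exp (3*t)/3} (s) 4/ (3*(s - 3)^2)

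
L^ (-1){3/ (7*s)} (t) 3/7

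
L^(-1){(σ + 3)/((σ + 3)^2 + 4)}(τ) exp(-3 * τ) * cos(2 * τ)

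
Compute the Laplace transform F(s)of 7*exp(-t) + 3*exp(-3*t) 7/(s + 1) + 3/(s + 3)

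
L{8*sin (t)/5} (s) 8/ (5*(s^2 + 1))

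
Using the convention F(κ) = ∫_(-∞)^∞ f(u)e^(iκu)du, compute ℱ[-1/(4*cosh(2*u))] -pi/(8*cosh(pi*κ/4))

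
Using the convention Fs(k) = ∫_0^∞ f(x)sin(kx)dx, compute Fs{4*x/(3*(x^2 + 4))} 2*pi*exp(-2*k)/3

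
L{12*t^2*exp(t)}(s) 24/(s - 1)^3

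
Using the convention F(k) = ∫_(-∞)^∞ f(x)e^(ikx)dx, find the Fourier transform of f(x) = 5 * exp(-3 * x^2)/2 5 * sqrt(3) * sqrt(pi) * exp(-k^2/12)/6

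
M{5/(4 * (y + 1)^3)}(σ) 5 * pi * (σ - 2) * (σ - 1)/(8 * sin(pi * σ))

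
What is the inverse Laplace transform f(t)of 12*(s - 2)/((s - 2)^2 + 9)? 12*exp(2*t)*cos(3*t)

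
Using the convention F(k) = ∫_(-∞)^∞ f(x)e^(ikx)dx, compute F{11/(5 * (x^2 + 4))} 11 * pi * exp(-2 * Abs(k))/10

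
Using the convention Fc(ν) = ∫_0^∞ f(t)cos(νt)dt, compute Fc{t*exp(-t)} (1 - ν^2)/(ν^2 + 1)^2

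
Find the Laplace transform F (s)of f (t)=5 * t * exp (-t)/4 5/ (4 * (s + 1)^2)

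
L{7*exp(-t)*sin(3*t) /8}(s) 21/(8*((s + 1) ^2 + 9) ) 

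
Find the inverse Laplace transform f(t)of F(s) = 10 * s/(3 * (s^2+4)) 10 * cos(2 * t)/3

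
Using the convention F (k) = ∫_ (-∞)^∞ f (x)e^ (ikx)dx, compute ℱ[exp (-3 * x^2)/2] sqrt (3) * sqrt (pi) * exp (-k^2/12)/6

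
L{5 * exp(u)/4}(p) 5/(4 * (p - 1))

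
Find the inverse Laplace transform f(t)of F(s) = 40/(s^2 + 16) 10*sin(4*t)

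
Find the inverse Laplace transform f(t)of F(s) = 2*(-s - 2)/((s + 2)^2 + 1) -2*exp(-2*t)*cos(t)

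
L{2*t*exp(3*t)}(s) 2/(s - 3)^2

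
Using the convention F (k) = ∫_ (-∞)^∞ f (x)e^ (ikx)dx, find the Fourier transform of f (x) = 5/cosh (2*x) 5*pi/ (2*cosh (pi*k/4))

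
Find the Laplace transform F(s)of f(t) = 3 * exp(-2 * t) 3/(s + 2)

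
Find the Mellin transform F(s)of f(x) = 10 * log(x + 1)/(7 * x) -10 * pi * csc(pi * s)/(7 * s - 7)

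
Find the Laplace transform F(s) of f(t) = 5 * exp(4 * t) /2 5/(2 * (s - 4) ) 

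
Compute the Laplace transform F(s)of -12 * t -12/s^2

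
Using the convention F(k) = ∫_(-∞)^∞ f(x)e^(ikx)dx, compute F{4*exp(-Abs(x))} 8/(k^2 + 1)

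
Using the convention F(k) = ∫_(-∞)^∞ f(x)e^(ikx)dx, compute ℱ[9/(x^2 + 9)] 3 * pi * exp(-3 * Abs(k))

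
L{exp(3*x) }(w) 1/(w - 3) 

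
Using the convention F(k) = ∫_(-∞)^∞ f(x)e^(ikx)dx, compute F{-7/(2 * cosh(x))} -7 * pi/(2 * cosh(pi * k/2))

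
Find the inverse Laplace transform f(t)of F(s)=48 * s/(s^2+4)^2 12 * t * sin(2 * t)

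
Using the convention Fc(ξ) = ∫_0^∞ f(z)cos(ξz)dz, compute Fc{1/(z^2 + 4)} pi * exp(-2 * ξ)/4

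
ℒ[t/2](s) 1/(2 * s^2)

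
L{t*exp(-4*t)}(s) (s + 4)^(-2)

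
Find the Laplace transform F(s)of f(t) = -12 -12/s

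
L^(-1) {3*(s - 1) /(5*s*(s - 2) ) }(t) 3*exp(t)*cosh(t) /5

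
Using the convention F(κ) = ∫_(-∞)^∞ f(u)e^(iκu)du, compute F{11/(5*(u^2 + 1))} 11*pi*exp(-Abs(κ))/5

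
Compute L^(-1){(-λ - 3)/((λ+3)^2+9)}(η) -exp(-3*η)*cos(3*η)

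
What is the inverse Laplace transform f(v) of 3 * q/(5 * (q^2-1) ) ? 3 * cosh(v) /5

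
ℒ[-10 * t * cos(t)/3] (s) 10 * (1 - s^2)/(3 * (s^2+1)^2)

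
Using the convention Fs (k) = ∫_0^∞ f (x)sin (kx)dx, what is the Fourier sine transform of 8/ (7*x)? 4*pi/7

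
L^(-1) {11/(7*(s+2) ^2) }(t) 11*t*exp(-2*t) /7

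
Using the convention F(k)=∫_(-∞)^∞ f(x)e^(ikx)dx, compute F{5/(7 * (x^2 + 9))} 5 * pi * exp(-3 * Abs(k))/21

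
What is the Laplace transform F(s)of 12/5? 12/(5*s)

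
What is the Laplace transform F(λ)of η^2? 2/λ^3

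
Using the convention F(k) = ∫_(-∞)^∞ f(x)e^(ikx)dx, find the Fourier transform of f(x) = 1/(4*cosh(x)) pi/(4*cosh(pi*k/2))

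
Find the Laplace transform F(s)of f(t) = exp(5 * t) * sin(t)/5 1/(5 * ((s - 5)^2 + 1))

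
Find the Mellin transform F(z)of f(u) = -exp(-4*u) -gamma(z)/4^z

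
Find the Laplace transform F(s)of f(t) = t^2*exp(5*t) 2/(s - 5)^3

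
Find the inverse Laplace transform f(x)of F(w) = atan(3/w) sin(3 * x)/x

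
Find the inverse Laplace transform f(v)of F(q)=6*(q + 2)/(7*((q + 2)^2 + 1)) 6*exp(-2*v)*cos(v)/7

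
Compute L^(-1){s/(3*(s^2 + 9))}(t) cos(3*t)/3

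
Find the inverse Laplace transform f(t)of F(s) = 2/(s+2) 2 * exp(-2 * t)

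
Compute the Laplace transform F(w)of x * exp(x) (w - 1)^(-2)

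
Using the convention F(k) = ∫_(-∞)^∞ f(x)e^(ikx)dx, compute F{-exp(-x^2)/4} -sqrt(pi) * exp(-k^2/4)/4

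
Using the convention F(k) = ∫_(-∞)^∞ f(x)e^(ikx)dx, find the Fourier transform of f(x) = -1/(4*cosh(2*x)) -pi/(8*cosh(pi*k/4))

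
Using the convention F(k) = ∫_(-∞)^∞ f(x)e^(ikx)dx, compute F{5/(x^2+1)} 5*pi*exp(-Abs(k))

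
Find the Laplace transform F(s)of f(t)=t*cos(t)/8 (s^2 - 1)/(8*(s^2 + 1)^2)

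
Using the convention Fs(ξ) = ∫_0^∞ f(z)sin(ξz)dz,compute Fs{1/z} pi/2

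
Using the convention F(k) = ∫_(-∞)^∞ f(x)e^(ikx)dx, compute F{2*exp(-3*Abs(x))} 12/(k^2 + 9)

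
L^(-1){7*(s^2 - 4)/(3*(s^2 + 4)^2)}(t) 7*t*cos(2*t)/3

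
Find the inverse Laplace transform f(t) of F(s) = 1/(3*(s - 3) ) exp(3*t) /3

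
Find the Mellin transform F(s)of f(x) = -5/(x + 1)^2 5*pi*(s - 1)/sin(pi*s)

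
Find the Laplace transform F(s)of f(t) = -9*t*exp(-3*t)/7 -9/(7*(s+3)^2)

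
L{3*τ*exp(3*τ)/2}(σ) 3/(2*(σ - 3)^2)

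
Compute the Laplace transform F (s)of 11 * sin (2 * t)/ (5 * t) 11 * atan (2/s)/5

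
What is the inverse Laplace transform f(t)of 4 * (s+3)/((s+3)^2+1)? 4 * exp(-3 * t) * cos(t)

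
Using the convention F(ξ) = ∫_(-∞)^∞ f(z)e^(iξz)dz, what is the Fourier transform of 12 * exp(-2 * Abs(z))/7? 48/(7 * (ξ^2 + 4))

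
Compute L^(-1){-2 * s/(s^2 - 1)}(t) -2 * cosh(t)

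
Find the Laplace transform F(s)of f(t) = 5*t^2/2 5/s^3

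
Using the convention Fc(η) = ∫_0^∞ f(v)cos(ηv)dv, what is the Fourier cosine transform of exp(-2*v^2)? sqrt(2)*sqrt(pi)*exp(-η^2/8)/4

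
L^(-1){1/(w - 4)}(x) exp(4 * x)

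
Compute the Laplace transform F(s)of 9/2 9/(2*s)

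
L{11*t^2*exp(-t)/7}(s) 22/(7*(s + 1)^3)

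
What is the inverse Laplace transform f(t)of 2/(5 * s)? 2/5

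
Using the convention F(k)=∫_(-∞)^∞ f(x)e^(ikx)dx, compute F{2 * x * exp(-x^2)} I * sqrt(pi) * k * exp(-k^2/4)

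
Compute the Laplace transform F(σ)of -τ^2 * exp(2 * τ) -2/(σ - 2)^3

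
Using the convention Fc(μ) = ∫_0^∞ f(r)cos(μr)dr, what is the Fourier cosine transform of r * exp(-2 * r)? (4 - μ^2)/(μ^2 + 4)^2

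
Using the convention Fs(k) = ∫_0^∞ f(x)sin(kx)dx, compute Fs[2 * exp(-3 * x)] 2 * k/(k^2 + 9)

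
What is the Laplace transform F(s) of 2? 2/s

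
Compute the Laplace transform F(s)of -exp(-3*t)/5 -1/(5*s + 15)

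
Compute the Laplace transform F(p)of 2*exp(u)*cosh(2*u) 2*(p - 1)/((p - 1)^2-4)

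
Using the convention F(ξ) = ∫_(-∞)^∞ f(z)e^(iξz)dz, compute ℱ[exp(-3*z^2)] sqrt(3)*sqrt(pi)*exp(-ξ^2/12)/3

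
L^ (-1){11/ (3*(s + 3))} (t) 11*exp (-3*t)/3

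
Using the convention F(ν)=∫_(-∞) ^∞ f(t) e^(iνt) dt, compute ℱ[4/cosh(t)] 4 * pi/cosh(pi * ν/2) 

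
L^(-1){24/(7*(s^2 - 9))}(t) 8*sinh(3*t)/7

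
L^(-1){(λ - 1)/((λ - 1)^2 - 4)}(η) exp(η)*cosh(2*η)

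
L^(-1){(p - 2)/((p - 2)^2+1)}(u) exp(2 * u) * cos(u)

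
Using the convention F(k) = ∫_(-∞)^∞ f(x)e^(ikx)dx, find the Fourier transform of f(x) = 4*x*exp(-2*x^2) sqrt(2)*I*sqrt(pi)*k*exp(-k^2/8)/2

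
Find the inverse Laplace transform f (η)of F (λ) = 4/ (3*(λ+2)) 4*exp (-2*η)/3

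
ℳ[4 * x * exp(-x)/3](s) 4 * gamma(s + 1)/3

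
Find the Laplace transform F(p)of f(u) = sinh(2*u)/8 1/(4*(p^2 - 4))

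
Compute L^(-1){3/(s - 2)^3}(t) 3 * t^2 * exp(2 * t)/2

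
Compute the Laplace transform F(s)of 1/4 1/(4 * s)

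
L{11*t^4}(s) 264/s^5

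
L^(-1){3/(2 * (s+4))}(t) 3 * exp(-4 * t)/2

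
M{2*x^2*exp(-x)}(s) 2*gamma(s + 2)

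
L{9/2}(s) 9/(2 * s)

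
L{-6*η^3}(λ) -36/λ^4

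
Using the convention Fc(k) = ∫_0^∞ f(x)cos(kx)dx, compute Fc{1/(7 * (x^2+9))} pi * exp(-3 * k)/42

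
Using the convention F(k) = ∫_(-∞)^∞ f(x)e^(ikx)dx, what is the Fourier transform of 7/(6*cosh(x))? 7*pi/(6*cosh(pi*k/2))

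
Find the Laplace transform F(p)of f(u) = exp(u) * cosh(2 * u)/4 (p - 1)/(4 * ((p - 1)^2-4))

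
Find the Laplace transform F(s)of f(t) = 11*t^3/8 33/(4*s^4)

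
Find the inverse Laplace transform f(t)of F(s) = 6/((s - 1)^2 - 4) 3 * exp(t) * sinh(2 * t)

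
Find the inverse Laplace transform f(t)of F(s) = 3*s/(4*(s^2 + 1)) 3*cos(t)/4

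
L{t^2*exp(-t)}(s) 2/(s + 1)^3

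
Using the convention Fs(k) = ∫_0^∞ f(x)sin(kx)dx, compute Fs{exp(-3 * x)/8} k/(8 * (k^2 + 9))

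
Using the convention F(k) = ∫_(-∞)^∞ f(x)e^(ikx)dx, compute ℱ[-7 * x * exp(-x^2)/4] -7 * I * sqrt(pi) * k * exp(-k^2/4)/8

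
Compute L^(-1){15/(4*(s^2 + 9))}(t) 5*sin(3*t)/4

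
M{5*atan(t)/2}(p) -5*pi*sec(pi*p/2)/(4*p)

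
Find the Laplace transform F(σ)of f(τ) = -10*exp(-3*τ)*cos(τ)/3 10*(-σ - 3)/(3*((σ + 3)^2 + 1))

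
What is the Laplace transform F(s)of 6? 6/s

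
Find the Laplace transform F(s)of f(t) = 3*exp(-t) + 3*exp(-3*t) 3/(s + 1) + 3/(s + 3)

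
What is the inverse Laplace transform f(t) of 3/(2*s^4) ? t^3/4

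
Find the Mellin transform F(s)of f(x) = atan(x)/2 -pi * sec(pi * s/2)/(4 * s)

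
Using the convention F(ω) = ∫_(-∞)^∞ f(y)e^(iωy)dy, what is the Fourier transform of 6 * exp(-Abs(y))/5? 12/(5 * (ω^2 + 1))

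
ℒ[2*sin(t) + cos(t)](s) s/(s^2 + 1) + 2/(s^2 + 1)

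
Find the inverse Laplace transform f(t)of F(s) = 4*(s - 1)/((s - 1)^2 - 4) 4*exp(t)*cosh(2*t)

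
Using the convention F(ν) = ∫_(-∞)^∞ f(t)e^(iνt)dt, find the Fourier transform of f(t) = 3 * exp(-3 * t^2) sqrt(3) * sqrt(pi) * exp(-ν^2/12)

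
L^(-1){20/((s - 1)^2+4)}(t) 10*exp(t)*sin(2*t)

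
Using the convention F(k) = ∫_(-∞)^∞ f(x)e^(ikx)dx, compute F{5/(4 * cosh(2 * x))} 5 * pi/(8 * cosh(pi * k/4))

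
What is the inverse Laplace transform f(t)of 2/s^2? 2*t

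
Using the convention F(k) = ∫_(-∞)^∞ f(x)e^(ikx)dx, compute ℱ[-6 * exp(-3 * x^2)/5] -2 * sqrt(3) * sqrt(pi) * exp(-k^2/12)/5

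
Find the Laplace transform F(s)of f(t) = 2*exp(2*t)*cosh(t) 2*(s - 2)/((s - 2)^2 - 1)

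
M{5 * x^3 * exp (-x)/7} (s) 5 * gamma (s + 3)/7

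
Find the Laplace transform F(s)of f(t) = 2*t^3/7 12/(7*s^4)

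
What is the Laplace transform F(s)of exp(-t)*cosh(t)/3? (s + 1)/(3*s*(s + 2))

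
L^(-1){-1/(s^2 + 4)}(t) -sin(2 * t)/2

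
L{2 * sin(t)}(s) 2/(s^2 + 1)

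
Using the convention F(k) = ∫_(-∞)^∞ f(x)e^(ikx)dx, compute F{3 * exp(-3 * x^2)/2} sqrt(3) * sqrt(pi) * exp(-k^2/12)/2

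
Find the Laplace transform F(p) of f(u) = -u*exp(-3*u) -1/(p + 3) ^2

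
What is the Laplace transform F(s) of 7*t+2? 7/s^2+2/s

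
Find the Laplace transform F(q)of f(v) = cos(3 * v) q/(q^2 + 9)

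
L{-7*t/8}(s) -7/(8*s^2) 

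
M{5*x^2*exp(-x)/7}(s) 5*gamma(s + 2)/7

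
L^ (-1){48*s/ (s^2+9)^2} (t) 8*t*sin (3*t)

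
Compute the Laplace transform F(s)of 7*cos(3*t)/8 7*s/(8*(s^2 + 9))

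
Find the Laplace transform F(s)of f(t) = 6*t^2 12/s^3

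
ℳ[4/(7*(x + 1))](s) 4*pi*csc(pi*s)/7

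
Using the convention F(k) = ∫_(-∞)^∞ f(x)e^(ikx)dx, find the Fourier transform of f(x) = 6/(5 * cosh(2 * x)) 3 * pi/(5 * cosh(pi * k/4))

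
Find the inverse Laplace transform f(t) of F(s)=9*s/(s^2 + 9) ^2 3*t*sin(3*t) /2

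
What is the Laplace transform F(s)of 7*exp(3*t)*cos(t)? 7*(s - 3)/((s - 3)^2 + 1)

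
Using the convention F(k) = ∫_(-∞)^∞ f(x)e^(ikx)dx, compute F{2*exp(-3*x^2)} 2*sqrt(3)*sqrt(pi)*exp(-k^2/12)/3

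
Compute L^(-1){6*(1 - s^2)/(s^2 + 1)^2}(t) -6*t*cos(t)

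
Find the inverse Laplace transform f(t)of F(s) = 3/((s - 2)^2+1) 3 * exp(2 * t) * sin(t)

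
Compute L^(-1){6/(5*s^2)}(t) 6*t/5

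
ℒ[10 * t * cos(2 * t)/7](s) 10 * (s^2 - 4)/(7 * (s^2 + 4)^2)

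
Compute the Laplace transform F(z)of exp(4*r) 1/(z - 4)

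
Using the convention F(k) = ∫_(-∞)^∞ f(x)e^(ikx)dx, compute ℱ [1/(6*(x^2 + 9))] pi*exp(-3*Abs(k))/18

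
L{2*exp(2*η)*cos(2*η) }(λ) 2*(λ - 2) /((λ - 2) ^2 + 4) 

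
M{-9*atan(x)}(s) 9*pi*sec(pi*s/2)/(2*s)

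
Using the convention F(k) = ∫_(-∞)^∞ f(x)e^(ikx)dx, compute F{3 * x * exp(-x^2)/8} 3 * I * sqrt(pi) * k * exp(-k^2/4)/16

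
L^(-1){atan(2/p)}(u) sin(2 * u)/u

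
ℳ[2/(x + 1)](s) 2 * pi * csc(pi * s)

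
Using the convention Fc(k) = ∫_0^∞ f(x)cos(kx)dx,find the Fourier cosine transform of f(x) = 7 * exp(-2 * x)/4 7/(2 * (k^2 + 4))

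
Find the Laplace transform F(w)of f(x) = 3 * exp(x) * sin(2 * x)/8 3/(4 * ((w - 1)^2 + 4))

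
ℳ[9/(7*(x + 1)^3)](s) 9*pi*(s - 2)*(s - 1)/(14*sin(pi*s))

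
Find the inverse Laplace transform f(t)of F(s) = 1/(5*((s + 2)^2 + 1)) exp(-2*t)*sin(t)/5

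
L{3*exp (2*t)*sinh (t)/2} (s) 3/ (2*( (s - 2)^2 - 1))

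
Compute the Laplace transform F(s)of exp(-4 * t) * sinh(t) 1/((s + 4)^2 - 1)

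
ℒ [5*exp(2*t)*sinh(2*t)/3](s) 10/(3*s*(s - 4))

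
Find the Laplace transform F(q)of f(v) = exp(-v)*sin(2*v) 2/((q + 1)^2 + 4)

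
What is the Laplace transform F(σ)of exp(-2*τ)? 1/(σ + 2)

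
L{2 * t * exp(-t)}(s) 2/(s+1)^2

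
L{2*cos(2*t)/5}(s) 2*s/(5*(s^2 + 4))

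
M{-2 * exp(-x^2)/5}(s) -gamma(s/2)/5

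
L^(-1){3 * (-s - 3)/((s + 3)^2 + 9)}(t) -3 * exp(-3 * t) * cos(3 * t)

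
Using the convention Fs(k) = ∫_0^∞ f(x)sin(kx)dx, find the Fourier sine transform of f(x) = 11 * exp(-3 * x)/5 11 * k/(5 * (k^2 + 9))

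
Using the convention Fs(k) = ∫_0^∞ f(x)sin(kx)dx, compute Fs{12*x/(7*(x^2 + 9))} 6*pi*exp(-3*k)/7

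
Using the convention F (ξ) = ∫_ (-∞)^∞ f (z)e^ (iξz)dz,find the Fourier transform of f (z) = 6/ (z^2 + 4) 3 * pi * exp (-2 * Abs (ξ))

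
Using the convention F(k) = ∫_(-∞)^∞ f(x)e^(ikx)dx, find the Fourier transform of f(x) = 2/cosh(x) 2*pi/cosh(pi*k/2)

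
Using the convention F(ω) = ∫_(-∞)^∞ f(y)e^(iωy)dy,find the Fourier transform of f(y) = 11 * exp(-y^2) 11 * sqrt(pi) * exp(-ω^2/4)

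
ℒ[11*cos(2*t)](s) 11*s/(s^2 + 4)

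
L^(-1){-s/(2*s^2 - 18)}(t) -cosh(3*t)/2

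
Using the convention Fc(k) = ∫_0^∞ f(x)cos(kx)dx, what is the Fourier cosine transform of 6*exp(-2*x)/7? 12/(7*(k^2+4))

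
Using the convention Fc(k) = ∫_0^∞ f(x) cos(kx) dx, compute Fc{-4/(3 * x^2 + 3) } -2 * pi * exp(-k) /3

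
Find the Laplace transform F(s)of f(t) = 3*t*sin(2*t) 12*s/(s^2 + 4)^2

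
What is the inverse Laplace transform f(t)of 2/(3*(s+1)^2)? 2*t*exp(-t)/3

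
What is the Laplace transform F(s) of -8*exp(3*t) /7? -8/(7*s - 21) 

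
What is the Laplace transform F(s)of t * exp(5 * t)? (s - 5)^(-2)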